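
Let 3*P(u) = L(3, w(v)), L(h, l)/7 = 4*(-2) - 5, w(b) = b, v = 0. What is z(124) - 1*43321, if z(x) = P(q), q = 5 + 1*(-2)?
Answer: -130054/3 ≈ -43351.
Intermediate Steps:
L(h, l) = -91 (L(h, l) = 7*(4*(-2) - 5) = 7*(-8 - 5) = 7*(-13) = -91)
q = 3 (q = 5 - 2 = 3)
P(u) = -91/3 (P(u) = (⅓)*(-91) = -91/3)
z(x) = -91/3
z(124) - 1*43321 = -91/3 - 1*43321 = -91/3 - 43321 = -130054/3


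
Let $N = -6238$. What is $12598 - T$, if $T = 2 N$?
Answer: $25074$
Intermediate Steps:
$T = -12476$ ($T = 2 \left(-6238\right) = -12476$)
$12598 - T = 12598 - -12476 = 12598 + 12476 = 25074$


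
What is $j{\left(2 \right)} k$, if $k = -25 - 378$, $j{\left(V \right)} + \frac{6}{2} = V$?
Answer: $403$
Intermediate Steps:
$j{\left(V \right)} = -3 + V$
$k = -403$ ($k = -25 - 378 = -403$)
$j{\left(2 \right)} k = \left(-3 + 2\right) \left(-403\right) = \left(-1\right) \left(-403\right) = 403$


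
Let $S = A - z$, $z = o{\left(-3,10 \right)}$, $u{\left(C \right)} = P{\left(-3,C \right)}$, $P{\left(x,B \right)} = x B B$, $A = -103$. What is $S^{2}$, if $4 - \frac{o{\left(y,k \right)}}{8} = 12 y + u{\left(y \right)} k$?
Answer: $6671889$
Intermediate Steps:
$P{\left(x,B \right)} = x B^{2}$ ($P{\left(x,B \right)} = B x B = x B^{2}$)
$u{\left(C \right)} = - 3 C^{2}$
$o{\left(y,k \right)} = 32 - 96 y + 24 k y^{2}$ ($o{\left(y,k \right)} = 32 - 8 \left(12 y + - 3 y^{2} k\right) = 32 - 8 \left(12 y - 3 k y^{2}\right) = 32 + \left(- 96 y + 24 k y^{2}\right) = 32 - 96 y + 24 k y^{2}$)
$z = 2480$ ($z = 32 - -288 + 24 \cdot 10 \left(-3\right)^{2} = 32 + 288 + 24 \cdot 10 \cdot 9 = 32 + 288 + 2160 = 2480$)
$S = -2583$ ($S = -103 - 2480 = -2583$)
$S^{2} = \left(-2583\right)^{2} = 6671889$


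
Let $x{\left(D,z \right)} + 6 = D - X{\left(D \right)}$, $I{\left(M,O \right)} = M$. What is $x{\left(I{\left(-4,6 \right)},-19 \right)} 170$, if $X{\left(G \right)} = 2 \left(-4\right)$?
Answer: $-340$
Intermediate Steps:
$X{\left(G \right)} = -8$
$x{\left(D,z \right)} = 2 + D$ ($x{\left(D,z \right)} = -6 + \left(D - -8\right) = -6 + \left(D + 8\right) = -6 + \left(8 + D\right) = 2 + D$)
$x{\left(I{\left(-4,6 \right)},-19 \right)} 170 = \left(2 - 4\right) 170 = \left(-2\right) 170 = -340$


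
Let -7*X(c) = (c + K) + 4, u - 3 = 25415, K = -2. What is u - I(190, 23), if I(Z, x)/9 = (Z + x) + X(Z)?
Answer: 166235/7 ≈ 23748.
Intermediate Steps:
u = 25418 (u = 3 + 25415 = 25418)
X(c) = -2/7 - c/7 (X(c) = -((c - 2) + 4)/7 = -((-2 + c) + 4)/7 = -(2 + c)/7 = -2/7 - c/7)
I(Z, x) = -18/7 + 9*x + 54*Z/7 (I(Z, x) = 9*((Z + x) + (-2/7 - Z/7)) = 9*(-2/7 + x + 6*Z/7) = -18/7 + 9*x + 54*Z/7)
u - I(190, 23) = 25418 - (-18/7 + 9*23 + (54/7)*190) = 25418 - (-18/7 + 207 + 10260/7) = 25418 - 1*11691/7 = 25418 - 11691/7 = 166235/7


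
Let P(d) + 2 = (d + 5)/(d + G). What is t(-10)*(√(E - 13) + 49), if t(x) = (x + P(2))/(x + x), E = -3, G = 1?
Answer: 1421/60 + 29*I/15 ≈ 23.683 + 1.9333*I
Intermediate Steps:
P(d) = -2 + (5 + d)/(1 + d) (P(d) = -2 + (d + 5)/(d + 1) = -2 + (5 + d)/(1 + d))
t(x) = (⅓ + x)/(2*x) (t(x) = (x + (3 - 1*2)/(1 + 2))/(x + x) = (x + (3 - 2)/3)/((2*x)) = (x + (⅓)*1)*(1/(2*x)) = (x + ⅓)*(1/(2*x)) = (⅓ + x)*(1/(2*x)) = (⅓ + x)/(2*x))
t(-10)*(√(E - 13) + 49) = ((⅙)*(1 + 3*(-10))/(-10))*(√(-3 - 13) + 49) = ((⅙)*(-⅒)*(1 - 30))*(√(-16) + 49) = ((⅙)*(-⅒)*(-29))*(4*I + 49) = 29*(49 + 4*I)/60 = 1421/60 + 29*I/15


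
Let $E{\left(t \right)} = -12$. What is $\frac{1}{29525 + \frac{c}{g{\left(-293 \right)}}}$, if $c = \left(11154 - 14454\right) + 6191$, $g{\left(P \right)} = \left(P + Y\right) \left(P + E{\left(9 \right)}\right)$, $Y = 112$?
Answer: $\frac{55205}{1629930516} \approx 3.387 \cdot 10^{-5}$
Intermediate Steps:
$g{\left(P \right)} = \left(-12 + P\right) \left(112 + P\right)$ ($g{\left(P \right)} = \left(P + 112\right) \left(P - 12\right) = \left(112 + P\right) \left(-12 + P\right) = \left(-12 + P\right) \left(112 + P\right)$)
$c = 2891$ ($c = -3300 + 6191 = 2891$)
$\frac{1}{29525 + \frac{c}{g{\left(-293 \right)}}} = \frac{1}{29525 + \frac{2891}{-1344 + \left(-293\right)^{2} + 100 \left(-293\right)}} = \frac{1}{29525 + \frac{2891}{-1344 + 85849 - 29300}} = \frac{1}{29525 + \frac{2891}{55205}} = \frac{1}{\frac{1629930516}{55205}} = \frac{55205}{1629930516}$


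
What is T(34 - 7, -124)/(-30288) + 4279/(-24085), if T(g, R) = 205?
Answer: -134539777/729486480 ≈ -0.18443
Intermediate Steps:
T(34 - 7, -124)/(-30288) + 4279/(-24085) = 205/(-30288) + 4279/(-24085) = 205*(-1/30288) + 4279*(-1/24085) = -205/30288 - 4279/24085 = -134539777/729486480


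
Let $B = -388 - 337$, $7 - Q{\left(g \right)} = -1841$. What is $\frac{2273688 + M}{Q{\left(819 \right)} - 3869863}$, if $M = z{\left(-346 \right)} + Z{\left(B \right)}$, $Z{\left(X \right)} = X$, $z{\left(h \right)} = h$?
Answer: $- \frac{2272617}{3868015} \approx -0.58754$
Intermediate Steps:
$Q{\left(g \right)} = 1848$ ($Q{\left(g \right)} = 7 - -1841 = 7 + 1841 = 1848$)
$B = -725$ ($B = -388 - 337 = -725$)
$M = -1071$ ($M = -346 - 725 = -1071$)
$\frac{2273688 + M}{Q{\left(819 \right)} - 3869863} = \frac{2273688 - 1071}{1848 - 3869863} = \frac{2272617}{-3868015} = 2272617 \left(- \frac{1}{3868015}\right) = - \frac{2272617}{3868015}$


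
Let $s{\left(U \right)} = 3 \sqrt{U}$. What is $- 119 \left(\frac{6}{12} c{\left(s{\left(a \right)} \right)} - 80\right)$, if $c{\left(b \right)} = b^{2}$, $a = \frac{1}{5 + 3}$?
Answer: $\frac{151249}{16} \approx 9453.1$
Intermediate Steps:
$a = \frac{1}{8} \approx 0.125$
$- 119 \left(\frac{6}{12} c{\left(s{\left(a \right)} \right)} - 80\right) = - 119 \left(\frac{6}{12} \left(\frac{3}{2 \sqrt{2}}\right)^{2} - 80\right) = - 119 \left(6 \cdot \frac{1}{12} \left(3 \frac{\sqrt{2}}{4}\right)^{2} - 80\right) = - 119 \left(\frac{\left(\frac{3 \sqrt{2}}{4}\right)^{2}}{2} - 80\right) = - 119 \left(\frac{1}{2} \cdot \frac{9}{8} - 80\right) = - 119 \left(\frac{9}{16} - 80\right) = \left(-119\right) \left(- \frac{1271}{16}\right) = \frac{151249}{16}$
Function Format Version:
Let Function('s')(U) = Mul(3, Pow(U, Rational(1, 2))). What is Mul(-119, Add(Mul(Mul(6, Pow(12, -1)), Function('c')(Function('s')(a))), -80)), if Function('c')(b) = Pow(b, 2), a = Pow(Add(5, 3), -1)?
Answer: Rational(151249, 16) ≈ 9453.1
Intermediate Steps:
a = Rational(1, 8) (a = Pow(8, -1) = Rational(1, 8) ≈ 0.12500)
Mul(-119, Add(Mul(Mul(6, Pow(12, -1)), Function('c')(Function('s')(a))), -80)) = Mul(-119, Add(Mul(Mul(6, Pow(12, -1)), Pow(Mul(3, Pow(Rational(1, 8), Rational(1, 2))), 2)), -80)) = Mul(-119, Add(Mul(Mul(6, Rational(1, 12)), Pow(Mul(3, Mul(Rational(1, 4), Pow(2, Rational(1, 2)))), 2)), -80)) = Mul(-119, Add(Mul(Rational(1, 2), Pow(Mul(Rational(3, 4), Pow(2, Rational(1, 2))), 2)), -80)) = Mul(-119, Add(Mul(Rational(1, 2), Rational(9, 8)), -80)) = Mul(-119, Add(Rational(9, 16), -80)) = Mul(-119, Rational(-1271, 16)) = Rational(151249, 16)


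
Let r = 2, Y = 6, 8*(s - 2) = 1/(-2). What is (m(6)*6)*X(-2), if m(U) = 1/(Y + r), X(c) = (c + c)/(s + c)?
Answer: 48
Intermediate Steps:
s = 31/16 (s = 2 + (1/(-2))/8 = 2 + (1*(-1/2))/8 = 2 + (1/8)*(-1/2) = 2 - 1/16 = 31/16 ≈ 1.9375)
X(c) = 2*c/(31/16 + c) (X(c) = (c + c)/(31/16 + c) = (2*c)/(31/16 + c) = 2*c/(31/16 + c))
m(U) = 1/8 (m(U) = 1/(6 + 2) = 1/8)
(m(6)*6)*X(-2) = ((1/8)*6)*(32*(-2)/(31 + 16*(-2))) = 3*(32*(-2)/(31 - 32))/4 = 3*(32*(-2)/(-1))/4 = 3*(32*(-2)*(-1))/4 = (3/4)*64 = 48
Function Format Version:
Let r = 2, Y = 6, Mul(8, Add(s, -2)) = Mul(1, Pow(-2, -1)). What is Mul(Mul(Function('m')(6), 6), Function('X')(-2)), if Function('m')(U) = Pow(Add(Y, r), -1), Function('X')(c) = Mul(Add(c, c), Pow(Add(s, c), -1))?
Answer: 48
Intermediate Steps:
s = Rational(31, 16) (s = Add(2, Mul(Rational(1, 8), Mul(1, Pow(-2, -1)))) = Add(2, Mul(Rational(1, 8), Mul(1, Rational(-1, 2)))) = Add(2, Mul(Rational(1, 8), Rational(-1, 2))) = Add(2, Rational(-1, 16)) = Rational(31, 16) ≈ 1.9375)
Function('X')(c) = Mul(2, c, Pow(Add(Rational(31, 16), c), -1)) (Function('X')(c) = Mul(Add(c, c), Pow(Add(Rational(31, 16), c), -1)) = Mul(Mul(2, c), Pow(Add(Rational(31, 16), c), -1)) = Mul(2, c, Pow(Add(Rational(31, 16), c), -1)))
Function('m')(U) = Rational(1, 8) (Function('m')(U) = Pow(Add(6, 2), -1) = Pow(8, -1) = Rational(1, 8))
Mul(Mul(Function('m')(6), 6), Function('X')(-2)) = Mul(Mul(Rational(1, 8), 6), Mul(32, -2, Pow(Add(31, Mul(16, -2)), -1))) = Mul(Rational(3, 4), Mul(32, -2, Pow(Add(31, -32), -1))) = Mul(Rational(3, 4), Mul(32, -2, Pow(-1, -1))) = Mul(Rational(3, 4), Mul(32, -2, -1)) = Mul(Rational(3, 4), 64) = 48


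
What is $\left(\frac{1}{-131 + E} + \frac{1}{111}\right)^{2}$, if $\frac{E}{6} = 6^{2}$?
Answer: $\frac{38416}{89019225} \approx 0.00043155$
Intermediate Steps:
$E = 216$ ($E = 6 \cdot 6^{2} = 6 \cdot 36 = 216$)
$\left(\frac{1}{-131 + E} + \frac{1}{111}\right)^{2} = \left(\frac{1}{-131 + 216} + \frac{1}{111}\right)^{2} = \left(\frac{1}{85} + \frac{1}{111}\right)^{2} = \left(\frac{196}{9435}\right)^{2} = \frac{38416}{89019225}$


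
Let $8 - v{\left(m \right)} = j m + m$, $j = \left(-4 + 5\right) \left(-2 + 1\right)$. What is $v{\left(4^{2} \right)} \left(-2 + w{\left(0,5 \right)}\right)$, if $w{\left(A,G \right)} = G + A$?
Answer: $24$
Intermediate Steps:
$j = -1$ ($j = 1 \left(-1\right) = -1$)
$w{\left(A,G \right)} = A + G$
$v{\left(m \right)} = 8$ ($v{\left(m \right)} = 8 - \left(- m + m\right) = 8 - 0 = 8 + 0 = 8$)
$v{\left(4^{2} \right)} \left(-2 + w{\left(0,5 \right)}\right) = 8 \left(-2 + \left(0 + 5\right)\right) = 8 \left(-2 + 5\right) = 8 \cdot 3 = 24$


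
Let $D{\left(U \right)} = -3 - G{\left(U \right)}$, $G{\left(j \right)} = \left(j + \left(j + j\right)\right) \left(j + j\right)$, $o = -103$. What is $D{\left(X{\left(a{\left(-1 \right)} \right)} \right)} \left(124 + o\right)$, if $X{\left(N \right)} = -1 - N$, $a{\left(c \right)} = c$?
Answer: $-63$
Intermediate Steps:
$G{\left(j \right)} = 6 j^{2}$ ($G{\left(j \right)} = \left(j + 2 j\right) 2 j = 3 j 2 j = 6 j^{2}$)
$D{\left(U \right)} = -3 - 6 U^{2}$
$D{\left(X{\left(a{\left(-1 \right)} \right)} \right)} \left(124 + o\right) = \left(-3 - 6 \left(-1 - -1\right)^{2}\right) \left(124 - 103\right) = \left(-3 - 6 \left(-1 + 1\right)^{2}\right) 21 = \left(-3 - 6 \cdot 0^{2}\right) 21 = \left(-3 - 0\right) 21 = \left(-3 + 0\right) 21 = \left(-3\right) 21 = -63$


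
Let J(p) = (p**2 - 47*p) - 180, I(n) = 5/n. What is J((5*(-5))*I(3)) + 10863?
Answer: 129397/9 ≈ 14377.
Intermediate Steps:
J(p) = -180 + p**2 - 47*p
J((5*(-5))*I(3)) + 10863 = (-180 + ((5*(-5))*(5/3))**2 - 47*5*(-5)*5/3) + 10863 = (-180 + (-125/3)**2 - (-1175)*5*(1/3)) + 10863 = (-180 + (-25*5/3)**2 - (-1175)*5/3) + 10863 = (-180 + (-125/3)**2 - 47*(-125/3)) + 10863 = (-180 + 15625/9 + 5875/3) + 10863 = 31630/9 + 10863 = 129397/9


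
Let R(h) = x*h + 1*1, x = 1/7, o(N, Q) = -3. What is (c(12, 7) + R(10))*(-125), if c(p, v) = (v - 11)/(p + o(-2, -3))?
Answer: -15625/63 ≈ -248.02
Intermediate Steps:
x = ⅐ ≈ 0.14286
c(p, v) = (-11 + v)/(-3 + p) (c(p, v) = (v - 11)/(p - 3) = (-11 + v)/(-3 + p))
R(h) = 1 + h/7 (R(h) = h/7 + 1*1 = h/7 + 1 = 1 + h/7)
(c(12, 7) + R(10))*(-125) = ((-11 + 7)/(-3 + 12) + (1 + (⅐)*10))*(-125) = (-4/9 + (1 + 10/7))*(-125) = ((⅑)*(-4) + 17/7)*(-125) = (-4/9 + 17/7)*(-125) = (125/63)*(-125) = -15625/63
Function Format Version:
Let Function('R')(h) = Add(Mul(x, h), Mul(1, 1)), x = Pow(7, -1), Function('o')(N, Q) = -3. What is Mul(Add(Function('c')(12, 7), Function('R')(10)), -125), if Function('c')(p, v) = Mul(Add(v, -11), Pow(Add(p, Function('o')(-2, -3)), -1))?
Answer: Rational(-15625, 63) ≈ -248.02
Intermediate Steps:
x = Rational(1, 7) ≈ 0.14286
Function('c')(p, v) = Mul(Pow(Add(-3, p), -1), Add(-11, v)) (Function('c')(p, v) = Mul(Add(v, -11), Pow(Add(p, -3), -1)) = Mul(Add(-11, v), Pow(Add(-3, p), -1)) = Mul(Pow(Add(-3, p), -1), Add(-11, v)))
Function('R')(h) = Add(1, Mul(Rational(1, 7), h)) (Function('R')(h) = Add(Mul(Rational(1, 7), h), Mul(1, 1)) = Add(Mul(Rational(1, 7), h), 1) = Add(1, Mul(Rational(1, 7), h)))
Mul(Add(Function('c')(12, 7), Function('R')(10)), -125) = Mul(Add(Mul(Pow(Add(-3, 12), -1), Add(-11, 7)), Add(1, Mul(Rational(1, 7), 10))), -125) = Mul(Add(Mul(Pow(9, -1), -4), Add(1, Rational(10, 7))), -125) = Mul(Add(Mul(Rational(1, 9), -4), Rational(17, 7)), -125) = Mul(Add(Rational(-4, 9), Rational(17, 7)), -125) = Mul(Rational(125, 63), -125) = Rational(-15625, 63)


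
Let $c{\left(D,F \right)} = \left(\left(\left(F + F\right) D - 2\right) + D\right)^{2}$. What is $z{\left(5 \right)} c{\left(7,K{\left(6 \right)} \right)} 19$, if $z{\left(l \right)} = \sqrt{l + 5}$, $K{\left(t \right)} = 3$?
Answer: $41971 \sqrt{10} \approx 1.3272 \cdot 10^{5}$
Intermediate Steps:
$z{\left(l \right)} = \sqrt{5 + l}$
$c{\left(D,F \right)} = \left(-2 + D + 2 D F\right)^{2}$ ($c{\left(D,F \right)} = \left(\left(2 F D - 2\right) + D\right)^{2} = \left(\left(2 D F - 2\right) + D\right)^{2} = \left(\left(-2 + 2 D F\right) + D\right)^{2} = \left(-2 + D + 2 D F\right)^{2}$)
$z{\left(5 \right)} c{\left(7,K{\left(6 \right)} \right)} 19 = \sqrt{5 + 5} \left(-2 + 7 + 2 \cdot 7 \cdot 3\right)^{2} \cdot 19 = \sqrt{10} \left(-2 + 7 + 42\right)^{2} \cdot 19 = \sqrt{10} \cdot 47^{2} \cdot 19 = \sqrt{10} \cdot 2209 \cdot 19 = 2209 \sqrt{10} \cdot 19 = 41971 \sqrt{10}$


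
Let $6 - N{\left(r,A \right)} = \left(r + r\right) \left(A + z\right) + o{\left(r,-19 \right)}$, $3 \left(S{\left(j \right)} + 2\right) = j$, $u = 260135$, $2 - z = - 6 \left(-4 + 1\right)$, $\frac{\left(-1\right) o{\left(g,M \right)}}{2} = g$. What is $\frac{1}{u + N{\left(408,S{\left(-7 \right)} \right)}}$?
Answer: $\frac{1}{277549} \approx 3.603 \cdot 10^{-6}$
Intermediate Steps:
$o{\left(g,M \right)} = - 2 g$
$z = -16$ ($z = 2 - - 6 \left(-4 + 1\right) = 2 - \left(-6\right) \left(-3\right) = 2 - 18 = -16$)
$S{\left(j \right)} = -2 + \frac{j}{3}$
$N{\left(r,A \right)} = 6 + 2 r - 2 r \left(-16 + A\right)$ ($N{\left(r,A \right)} = 6 - \left(\left(r + r\right) \left(A - 16\right) - 2 r\right) = 6 - \left(2 r \left(-16 + A\right) - 2 r\right) = 6 - \left(- 2 r + 2 r \left(-16 + A\right)\right) = 6 + 2 r - 2 r \left(-16 + A\right)$)
$\frac{1}{u + N{\left(408,S{\left(-7 \right)} \right)}} = \frac{1}{260135 + \left(6 + 34 \cdot 408 - 2 \left(-2 + \frac{1}{3} \left(-7\right)\right) 408\right)} = \frac{1}{260135 + \left(6 + 13872 - 2 \left(-2 - \frac{7}{3}\right) 408\right)} = \frac{1}{260135 + \left(6 + 13872 - \left(- \frac{26}{3}\right) 408\right)} = \frac{1}{260135 + \left(6 + 13872 + 3536\right)} = \frac{1}{260135 + 17414} = \frac{1}{277549}$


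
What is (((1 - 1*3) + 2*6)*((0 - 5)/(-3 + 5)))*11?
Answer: -275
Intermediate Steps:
(((1 - 1*3) + 2*6)*((0 - 5)/(-3 + 5)))*11 = (((1 - 3) + 12)*(-5/2))*11 = ((-2 + 12)*(-5*1/2))*11 = (10*(-5/2))*11 = -25*11 = -275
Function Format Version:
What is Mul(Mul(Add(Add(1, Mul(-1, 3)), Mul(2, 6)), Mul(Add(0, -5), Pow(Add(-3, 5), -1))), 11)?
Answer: -275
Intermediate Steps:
Mul(Mul(Add(Add(1, Mul(-1, 3)), Mul(2, 6)), Mul(Add(0, -5), Pow(Add(-3, 5), -1))), 11) = Mul(Mul(Add(Add(1, -3), 12), Mul(-5, Pow(2, -1))), 11) = Mul(Mul(Add(-2, 12), Mul(-5, Rational(1, 2))), 11) = Mul(Mul(10, Rational(-5, 2)), 11) = Mul(-25, 11) = -275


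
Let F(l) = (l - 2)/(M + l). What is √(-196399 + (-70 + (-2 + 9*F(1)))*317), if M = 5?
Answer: I*√878794/2 ≈ 468.72*I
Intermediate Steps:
F(l) = (-2 + l)/(5 + l) (F(l) = (l - 2)/(5 + l) = (-2 + l)/(5 + l))
√(-196399 + (-70 + (-2 + 9*F(1)))*317) = √(-196399 + (-70 + (-2 + 9*((-2 + 1)/(5 + 1))))*317) = √(-196399 + (-70 + (-2 + 9*(-1/6)))*317) = √(-196399 + (-70 + (-2 + 9*((⅙)*(-1))))*317) = √(-196399 + (-70 + (-2 + 9*(-⅙)))*317) = √(-196399 + (-70 + (-2 - 3/2))*317) = √(-196399 + (-70 - 7/2)*317) = √(-196399 - 147/2*317) = √(-196399 - 46599/2) = √(-439397/2) = I*√878794/2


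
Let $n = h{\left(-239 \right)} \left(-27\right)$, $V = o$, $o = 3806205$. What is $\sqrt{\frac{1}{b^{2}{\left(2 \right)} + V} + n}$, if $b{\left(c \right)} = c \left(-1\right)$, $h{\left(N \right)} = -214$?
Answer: $\frac{\sqrt{83707197330619027}}{3806209} \approx 76.013$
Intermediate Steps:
$b{\left(c \right)} = - c$
$V = 3806205$
$n = 5778$ ($n = \left(-214\right) \left(-27\right) = 5778$)
$\sqrt{\frac{1}{b^{2}{\left(2 \right)} + V} + n} = \sqrt{\frac{1}{\left(\left(-1\right) 2\right)^{2} + 3806205} + 5778} = \sqrt{\frac{1}{\left(-2\right)^{2} + 3806205} + 5778} = \sqrt{\frac{1}{4 + 3806205} + 5778} = \sqrt{\frac{1}{3806209} + 5778} = \sqrt{\frac{21992275603}{3806209}} = \frac{\sqrt{83707197330619027}}{3806209}$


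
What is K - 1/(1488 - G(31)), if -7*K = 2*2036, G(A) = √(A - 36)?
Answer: -1288003592/2214149 - I*√5/2214149 ≈ -581.71 - 1.0099e-6*I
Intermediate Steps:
G(A) = √(-36 + A)
K = -4072/7 (K = -2*2036/7 = -⅐*4072 = -4072/7 ≈ -581.71)
K - 1/(1488 - G(31)) = -4072/7 - 1/(1488 - √(-36 + 31)) = -4072/7 - 1/(1488 - √(-5)) = -4072/7 - 1/(1488 - I*√5)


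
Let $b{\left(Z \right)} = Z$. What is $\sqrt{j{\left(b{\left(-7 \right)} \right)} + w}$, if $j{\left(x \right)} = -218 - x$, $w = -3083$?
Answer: $3 i \sqrt{366} \approx 57.393 i$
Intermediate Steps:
$\sqrt{j{\left(b{\left(-7 \right)} \right)} + w} = \sqrt{\left(-218 - -7\right) - 3083} = \sqrt{\left(-218 + 7\right) - 3083} = \sqrt{-211 - 3083} = \sqrt{-3294} = 3 i \sqrt{366}$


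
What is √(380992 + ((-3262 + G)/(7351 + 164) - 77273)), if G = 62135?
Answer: √1905893476930/2505 ≈ 551.11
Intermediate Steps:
√(380992 + ((-3262 + G)/(7351 + 164) - 77273)) = √(380992 + ((-3262 + 62135)/(7351 + 164) - 77273)) = √(380992 + (58873/7515 - 77273)) = √(380992 - 580647722/7515) = √(2282507158/7515) = √1905893476930/2505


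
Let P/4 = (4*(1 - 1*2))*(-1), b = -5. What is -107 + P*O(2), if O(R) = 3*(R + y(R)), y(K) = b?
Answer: -251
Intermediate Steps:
y(K) = -5
O(R) = -15 + 3*R (O(R) = 3*(R - 5) = 3*(-5 + R) = -15 + 3*R)
P = 16 (P = 4*((4*(1 - 1*2))*(-1)) = 4*((4*(1 - 2))*(-1)) = 4*((4*(-1))*(-1)) = 4*(-4*(-1)) = 4*4 = 16)
-107 + P*O(2) = -107 + 16*(-15 + 3*2) = -107 + 16*(-15 + 6) = -107 + 16*(-9) = -107 - 144 = -251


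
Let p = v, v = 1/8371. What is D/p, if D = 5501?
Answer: 46048871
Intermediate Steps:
v = 1/8371 ≈ 0.00011946
p = 1/8371 ≈ 0.00011946
D/p = 5501/(1/8371) = 5501*8371 = 46048871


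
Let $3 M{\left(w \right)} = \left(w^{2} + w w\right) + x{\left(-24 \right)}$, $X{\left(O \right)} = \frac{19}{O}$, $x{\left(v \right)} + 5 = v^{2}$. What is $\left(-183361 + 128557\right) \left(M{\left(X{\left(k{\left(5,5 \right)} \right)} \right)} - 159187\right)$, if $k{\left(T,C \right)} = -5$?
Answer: $\frac{217828143504}{25} \approx 8.7131 \cdot 10^{9}$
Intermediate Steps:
$x{\left(v \right)} = -5 + v^{2}$
$M{\left(w \right)} = \frac{571}{3} + \frac{2 w^{2}}{3}$ ($M{\left(w \right)} = \frac{\left(w^{2} + w w\right) - \left(5 - \left(-24\right)^{2}\right)}{3} = \frac{\left(w^{2} + w^{2}\right) + \left(-5 + 576\right)}{3} = \frac{2 w^{2} + 571}{3} = \frac{571 + 2 w^{2}}{3} = \frac{571}{3} + \frac{2 w^{2}}{3}$)
$\left(-183361 + 128557\right) \left(M{\left(X{\left(k{\left(5,5 \right)} \right)} \right)} - 159187\right) = \left(-183361 + 128557\right) \left(\left(\frac{571}{3} + \frac{2 \left(\frac{19}{-5}\right)^{2}}{3}\right) - 159187\right) = - 54804 \left(\left(\frac{571}{3} + \frac{2 \left(19 \left(- \frac{1}{5}\right)\right)^{2}}{3}\right) - 159187\right) = - 54804 \left(\left(\frac{571}{3} + \frac{2 \left(- \frac{19}{5}\right)^{2}}{3}\right) - 159187\right) = - 54804 \left(\left(\frac{571}{3} + \frac{2}{3} \cdot \frac{361}{25}\right) - 159187\right) = - 54804 \left(\left(\frac{571}{3} + \frac{722}{75}\right) - 159187\right) = - 54804 \left(\frac{4999}{25} - 159187\right) = \left(-54804\right) \left(- \frac{3974676}{25}\right) = \frac{217828143504}{25}$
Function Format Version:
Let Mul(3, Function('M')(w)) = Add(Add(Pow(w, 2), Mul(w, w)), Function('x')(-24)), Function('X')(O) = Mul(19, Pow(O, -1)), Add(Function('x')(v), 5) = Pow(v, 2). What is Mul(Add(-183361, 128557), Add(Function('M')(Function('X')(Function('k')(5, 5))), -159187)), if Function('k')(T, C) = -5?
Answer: Rational(217828143504, 25) ≈ 8.7131e+9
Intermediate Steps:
Function('x')(v) = Add(-5, Pow(v, 2))
Function('M')(w) = Add(Rational(571, 3), Mul(Rational(2, 3), Pow(w, 2))) (Function('M')(w) = Mul(Rational(1, 3), Add(Add(Pow(w, 2), Mul(w, w)), Add(-5, Pow(-24, 2)))) = Mul(Rational(1, 3), Add(Add(Pow(w, 2), Pow(w, 2)), Add(-5, 576))) = Mul(Rational(1, 3), Add(Mul(2, Pow(w, 2)), 571)) = Mul(Rational(1, 3), Add(571, Mul(2, Pow(w, 2)))) = Add(Rational(571, 3), Mul(Rational(2, 3), Pow(w, 2))))
Mul(Add(-183361, 128557), Add(Function('M')(Function('X')(Function('k')(5, 5))), -159187)) = Mul(Add(-183361, 128557), Add(Add(Rational(571, 3), Mul(Rational(2, 3), Pow(Mul(19, Pow(-5, -1)), 2))), -159187)) = Mul(-54804, Add(Add(Rational(571, 3), Mul(Rational(2, 3), Pow(Mul(19, Rational(-1, 5)), 2))), -159187)) = Mul(-54804, Add(Add(Rational(571, 3), Mul(Rational(2, 3), Pow(Rational(-19, 5), 2))), -159187)) = Mul(-54804, Add(Add(Rational(571, 3), Mul(Rational(2, 3), Rational(361, 25))), -159187)) = Mul(-54804, Add(Add(Rational(571, 3), Rational(722, 75)), -159187)) = Mul(-54804, Add(Rational(4999, 25), -159187)) = Mul(-54804, Rational(-3974676, 25)) = Rational(217828143504, 25)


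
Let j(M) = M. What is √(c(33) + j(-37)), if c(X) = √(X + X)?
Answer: √(-37 + √66) ≈ 5.3736*I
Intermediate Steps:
c(X) = √2*√X (c(X) = √(2*X) = √2*√X)
√(c(33) + j(-37)) = √(√2*√33 - 37) = √(√66 - 37) = √(-37 + √66)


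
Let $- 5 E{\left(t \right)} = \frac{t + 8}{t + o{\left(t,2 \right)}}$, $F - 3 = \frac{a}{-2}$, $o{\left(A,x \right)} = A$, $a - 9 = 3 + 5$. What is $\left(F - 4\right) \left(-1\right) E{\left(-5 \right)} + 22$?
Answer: $\frac{2257}{100} \approx 22.57$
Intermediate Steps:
$a = 17$ ($a = 9 + \left(3 + 5\right) = 9 + 8 = 17$)
$F = - \frac{11}{2}$ ($F = 3 + \frac{17}{-2} = 3 + 17 \left(- \frac{1}{2}\right) = 3 - \frac{17}{2} = - \frac{11}{2} \approx -5.5$)
$E{\left(t \right)} = - \frac{8 + t}{10 t}$ ($E{\left(t \right)} = - \frac{\left(t + 8\right) \frac{1}{t + t}}{5} = - \frac{\left(8 + t\right) \frac{1}{2 t}}{5} = - \frac{\frac{1}{2} \frac{1}{t} \left(8 + t\right)}{5} = - \frac{8 + t}{10 t}$)
$\left(F - 4\right) \left(-1\right) E{\left(-5 \right)} + 22 = \left(- \frac{11}{2} - 4\right) \left(-1\right) \frac{-8 - -5}{10 \left(-5\right)} + 22 = \left(- \frac{19}{2}\right) \left(-1\right) \frac{1}{10} \left(- \frac{1}{5}\right) \left(-8 + 5\right) + 22 = \frac{19 \cdot \frac{1}{10} \left(- \frac{1}{5}\right) \left(-3\right)}{2} + 22 = \frac{19}{2} \cdot \frac{3}{50} + 22 = \frac{57}{100} + 22 = \frac{2257}{100}$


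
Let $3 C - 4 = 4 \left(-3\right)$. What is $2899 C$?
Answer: $- \frac{23192}{3} \approx -7730.7$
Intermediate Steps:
$C = - \frac{8}{3}$ ($C = \frac{4}{3} + \frac{4 \left(-3\right)}{3} = \frac{4}{3} + \frac{1}{3} \left(-12\right) = \frac{4}{3} - 4 = - \frac{8}{3} \approx -2.6667$)
$2899 C = 2899 \left(- \frac{8}{3}\right) = - \frac{23192}{3}$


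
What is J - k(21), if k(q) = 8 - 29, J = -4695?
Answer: -4674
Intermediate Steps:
k(q) = -21
J - k(21) = -4695 - 1*(-21) = -4695 + 21 = -4674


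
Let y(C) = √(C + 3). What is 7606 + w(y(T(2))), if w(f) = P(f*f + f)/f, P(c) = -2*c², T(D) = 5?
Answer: 7574 - 36*√2 ≈ 7523.1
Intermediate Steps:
y(C) = √(3 + C)
w(f) = -2*(f + f²)²/f (w(f) = (-2*(f*f + f)²)/f = (-2*(f² + f)²)/f = (-2*(f + f²)²)/f = -2*(f + f²)²/f)
7606 + w(y(T(2))) = 7606 - 2*√(3 + 5)*(1 + √(3 + 5))² = 7606 - 2*√8*(1 + √8)² = 7606 - 2*2*√2*(1 + 2*√2)² = 7606 - 4*√2*(1 + 2*√2)²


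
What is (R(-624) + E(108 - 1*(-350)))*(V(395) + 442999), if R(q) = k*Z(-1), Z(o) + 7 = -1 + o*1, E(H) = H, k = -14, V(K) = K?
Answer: 258942096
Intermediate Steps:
Z(o) = -8 + o (Z(o) = -7 + (-1 + o*1) = -7 + (-1 + o) = -8 + o)
R(q) = 126 (R(q) = -14*(-8 - 1) = -14*(-9) = 126)
(R(-624) + E(108 - 1*(-350)))*(V(395) + 442999) = (126 + (108 - 1*(-350)))*(395 + 442999) = (126 + (108 + 350))*443394 = (126 + 458)*443394 = 584*443394 = 258942096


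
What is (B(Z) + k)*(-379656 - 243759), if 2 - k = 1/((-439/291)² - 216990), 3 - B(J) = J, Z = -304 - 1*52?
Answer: -4135286445075830850/18374737469 ≈ -2.2505e+8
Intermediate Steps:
Z = -356 (Z = -304 - 52 = -356)
B(J) = 3 - J
k = 36749559619/18374737469 (k = 2 - 1/((-439/291)² - 216990) = 2 - 1/(192721/84681 - 216990) = 2 - 1/(-18374737469/84681) = 2 - 1*(-84681/18374737469) = 2 + 84681/18374737469 = 36749559619/18374737469 ≈ 2.0000)
(B(Z) + k)*(-379656 - 243759) = ((3 - 1*(-356)) + 36749559619/18374737469)*(-379656 - 243759) = ((3 + 356) + 36749559619/18374737469)*(-623415) = (359 + 36749559619/18374737469)*(-623415) = (6633280310990/18374737469)*(-623415) = -4135286445075830850/18374737469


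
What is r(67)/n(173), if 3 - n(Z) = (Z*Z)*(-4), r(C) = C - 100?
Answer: -33/119719 ≈ -0.00027565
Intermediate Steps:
r(C) = -100 + C
n(Z) = 3 + 4*Z**2 (n(Z) = 3 - Z*Z*(-4) = 3 - Z**2*(-4) = 3 - (-4)*Z**2 = 3 + 4*Z**2)
r(67)/n(173) = (-100 + 67)/(3 + 4*173**2) = -33/(3 + 4*29929) = -33/(3 + 119716) = -33/119719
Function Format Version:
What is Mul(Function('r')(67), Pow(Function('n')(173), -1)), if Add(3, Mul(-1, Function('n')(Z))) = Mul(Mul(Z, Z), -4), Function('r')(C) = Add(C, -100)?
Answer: Rational(-33, 119719) ≈ -0.00027565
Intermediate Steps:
Function('r')(C) = Add(-100, C)
Function('n')(Z) = Add(3, Mul(4, Pow(Z, 2))) (Function('n')(Z) = Add(3, Mul(-1, Mul(Mul(Z, Z), -4))) = Add(3, Mul(-1, Mul(Pow(Z, 2), -4))) = Add(3, Mul(-1, Mul(-4, Pow(Z, 2)))) = Add(3, Mul(4, Pow(Z, 2))))
Mul(Function('r')(67), Pow(Function('n')(173), -1)) = Mul(Add(-100, 67), Pow(Add(3, Mul(4, Pow(173, 2))), -1)) = Mul(-33, Pow(Add(3, Mul(4, 29929)), -1)) = Mul(-33, Pow(Add(3, 119716), -1)) = Mul(-33, Pow(119719, -1)) = Mul(-33, Rational(1, 119719)) = Rational(-33, 119719)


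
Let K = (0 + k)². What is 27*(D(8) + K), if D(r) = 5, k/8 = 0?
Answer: 135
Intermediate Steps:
k = 0 (k = 8*0 = 0)
K = 0 (K = (0 + 0)² = 0² = 0)
27*(D(8) + K) = 27*(5 + 0) = 27*5 = 135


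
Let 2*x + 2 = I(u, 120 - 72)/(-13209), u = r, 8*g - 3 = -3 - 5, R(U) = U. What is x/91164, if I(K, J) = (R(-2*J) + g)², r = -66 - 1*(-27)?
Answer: -2288281/154135715328 ≈ -1.4846e-5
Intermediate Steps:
g = -5/8 (g = 3/8 + (-3 - 5)/8 = 3/8 + (⅛)*(-8) = 3/8 - 1 = -5/8 ≈ -0.62500)
r = -39 (r = -66 + 27 = -39)
u = -39
I(K, J) = (-5/8 - 2*J)² (I(K, J) = (-2*J - 5/8)² = (-5/8 - 2*J)²)
x = -2288281/1690752 (x = -1 + (((5 + 16*(120 - 72))²/64)/(-13209))/2 = -1 + (((5 + 16*48)²/64)*(-1/13209))/2 = -1 + (((5 + 768)²/64)*(-1/13209))/2 = -1 + (((1/64)*773²)*(-1/13209))/2 = -1 + (((1/64)*597529)*(-1/13209))/2 = -1 + ((597529/64)*(-1/13209))/2 = -1 + (½)*(-597529/845376) = -1 - 597529/1690752 = -2288281/1690752 ≈ -1.3534)
x/91164 = -2288281/1690752/91164 = -2288281/1690752*1/91164 = -2288281/154135715328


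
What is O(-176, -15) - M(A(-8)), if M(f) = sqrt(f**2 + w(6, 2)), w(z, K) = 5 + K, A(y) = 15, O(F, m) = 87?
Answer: 87 - 2*sqrt(58) ≈ 71.768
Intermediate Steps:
M(f) = sqrt(7 + f**2) (M(f) = sqrt(f**2 + (5 + 2)) = sqrt(f**2 + 7) = sqrt(7 + f**2))
O(-176, -15) - M(A(-8)) = 87 - sqrt(7 + 15**2) = 87 - sqrt(7 + 225) = 87 - sqrt(232) = 87 - 2*sqrt(58)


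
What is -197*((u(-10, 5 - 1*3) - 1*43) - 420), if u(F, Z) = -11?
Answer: 93378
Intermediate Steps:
-197*((u(-10, 5 - 1*3) - 1*43) - 420) = -197*((-11 - 1*43) - 420) = -197*((-11 - 43) - 420) = -197*(-54 - 420) = -197*(-474) = 93378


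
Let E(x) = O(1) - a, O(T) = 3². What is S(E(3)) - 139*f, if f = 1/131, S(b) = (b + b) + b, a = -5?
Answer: 5363/131 ≈ 40.939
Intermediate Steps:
O(T) = 9
E(x) = 14 (E(x) = 9 - 1*(-5) = 9 + 5 = 14)
S(b) = 3*b (S(b) = 2*b + b = 3*b)
f = 1/131 ≈ 0.0076336
S(E(3)) - 139*f = 3*14 - 139*1/131 = 42 - 139/131 = 5363/131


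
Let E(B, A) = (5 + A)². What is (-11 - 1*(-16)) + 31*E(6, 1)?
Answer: 1121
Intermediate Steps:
(-11 - 1*(-16)) + 31*E(6, 1) = (-11 - 1*(-16)) + 31*(5 + 1)² = (-11 + 16) + 31*6² = 5 + 31*36 = 5 + 1116 = 1121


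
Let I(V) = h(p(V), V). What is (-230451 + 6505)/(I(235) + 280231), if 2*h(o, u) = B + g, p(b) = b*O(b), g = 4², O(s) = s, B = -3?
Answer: -447892/560475 ≈ -0.79913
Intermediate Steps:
g = 16
p(b) = b² (p(b) = b*b = b²)
h(o, u) = 13/2 (h(o, u) = (-3 + 16)/2 = (½)*13 = 13/2)
I(V) = 13/2
(-230451 + 6505)/(I(235) + 280231) = (-230451 + 6505)/(13/2 + 280231) = -223946/560475/2 = -223946*2/560475 = -447892/560475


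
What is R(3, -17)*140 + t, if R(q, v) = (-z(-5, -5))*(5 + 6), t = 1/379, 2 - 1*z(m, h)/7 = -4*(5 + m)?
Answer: -8171239/379 ≈ -21560.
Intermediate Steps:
z(m, h) = 154 + 28*m (z(m, h) = 14 - (-28)*(5 + m) = 14 - 7*(-20 - 4*m) = 14 + (140 + 28*m) = 154 + 28*m)
t = 1/379 ≈ 0.0026385
R(q, v) = -154 (R(q, v) = (-(154 + 28*(-5)))*(5 + 6) = -(154 - 140)*11 = -1*14*11 = -14*11 = -154)
R(3, -17)*140 + t = -154*140 + 1/379 = -21560 + 1/379 = -8171239/379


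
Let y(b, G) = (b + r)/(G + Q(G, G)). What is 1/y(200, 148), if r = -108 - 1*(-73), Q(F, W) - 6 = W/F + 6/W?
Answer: 1043/1110 ≈ 0.93964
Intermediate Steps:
Q(F, W) = 6 + 6/W + W/F (Q(F, W) = 6 + (W/F + 6/W) = 6 + (6/W + W/F) = 6 + 6/W + W/F)
r = -35 (r = -108 + 73 = -35)
y(b, G) = (-35 + b)/(7 + G + 6/G) (y(b, G) = (b - 35)/(G + (6 + 6/G + G/G)) = (-35 + b)/(G + (6 + 6/G + 1)) = (-35 + b)/(G + (7 + 6/G)) = (-35 + b)/(7 + G + 6/G))
1/y(200, 148) = 1/(148*(-35 + 200)/(6 + 148**2 + 7*148)) = 1/(148*165/(6 + 21904 + 1036)) = 1/(148*165/22946) = 1/(148*(1/22946)*165) = 1/(1110/1043) = 1043/1110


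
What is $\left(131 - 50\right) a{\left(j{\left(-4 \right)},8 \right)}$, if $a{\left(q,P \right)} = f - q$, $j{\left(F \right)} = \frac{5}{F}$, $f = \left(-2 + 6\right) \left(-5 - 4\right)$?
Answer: $- \frac{11259}{4} \approx -2814.8$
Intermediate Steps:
$f = -36$ ($f = 4 \left(-9\right) = -36$)
$a{\left(q,P \right)} = -36 - q$
$\left(131 - 50\right) a{\left(j{\left(-4 \right)},8 \right)} = \left(131 - 50\right) \left(-36 - \frac{5}{-4}\right) = \left(131 - 50\right) \left(-36 - 5 \left(- \frac{1}{4}\right)\right) = \left(131 - 50\right) \left(-36 - - \frac{5}{4}\right) = \left(131 - 50\right) \left(-36 + \frac{5}{4}\right) = 81 \left(- \frac{139}{4}\right) = - \frac{11259}{4}$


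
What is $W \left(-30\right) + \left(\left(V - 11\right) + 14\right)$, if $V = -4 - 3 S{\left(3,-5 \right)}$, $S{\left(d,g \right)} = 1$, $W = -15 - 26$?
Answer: $1226$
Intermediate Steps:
$W = -41$ ($W = -15 - 26 = -41$)
$V = -7$ ($V = -4 - 3 = -7$)
$W \left(-30\right) + \left(\left(V - 11\right) + 14\right) = \left(-41\right) \left(-30\right) + \left(\left(-7 - 11\right) + 14\right) = 1230 + \left(-18 + 14\right) = 1230 - 4 = 1226$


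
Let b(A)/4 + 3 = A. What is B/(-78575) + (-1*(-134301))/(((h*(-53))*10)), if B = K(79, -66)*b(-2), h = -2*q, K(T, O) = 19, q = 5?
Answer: 422188603/16657900 ≈ 25.345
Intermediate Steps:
b(A) = -12 + 4*A
h = -10 (h = -2*5 = -10)
B = -380 (B = 19*(-12 + 4*(-2)) = 19*(-12 - 8) = 19*(-20) = -380)
B/(-78575) + (-1*(-134301))/(((h*(-53))*10)) = -380/(-78575) + (-1*(-134301))/((-10*(-53)*10)) = -380*(-1/78575) + 134301/((530*10)) = 76/15715 + 134301/5300 = 422188603/16657900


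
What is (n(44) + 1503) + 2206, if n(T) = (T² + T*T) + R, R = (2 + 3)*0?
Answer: 7581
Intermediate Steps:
R = 0 (R = 5*0 = 0)
n(T) = 2*T² (n(T) = (T² + T*T) + 0 = (T² + T²) + 0 = 2*T² + 0 = 2*T²)
(n(44) + 1503) + 2206 = (2*44² + 1503) + 2206 = (2*1936 + 1503) + 2206 = (3872 + 1503) + 2206 = 5375 + 2206 = 7581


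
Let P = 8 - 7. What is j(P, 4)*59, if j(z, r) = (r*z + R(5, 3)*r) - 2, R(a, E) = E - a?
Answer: -354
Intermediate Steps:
P = 1
j(z, r) = -2 - 2*r + r*z (j(z, r) = (r*z + (3 - 1*5)*r) - 2 = (r*z + (3 - 5)*r) - 2 = (r*z - 2*r) - 2 = (-2*r + r*z) - 2 = -2 - 2*r + r*z)
j(P, 4)*59 = (-2 - 2*4 + 4*1)*59 = (-2 - 8 + 4)*59 = -6*59 = -354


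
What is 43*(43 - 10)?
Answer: 1419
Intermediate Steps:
43*(43 - 10) = 43*33 = 1419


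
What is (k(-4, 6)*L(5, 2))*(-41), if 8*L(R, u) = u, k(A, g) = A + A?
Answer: 82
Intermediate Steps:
k(A, g) = 2*A
L(R, u) = u/8
(k(-4, 6)*L(5, 2))*(-41) = ((2*(-4))*((⅛)*2))*(-41) = -8*¼*(-41) = -2*(-41) = 82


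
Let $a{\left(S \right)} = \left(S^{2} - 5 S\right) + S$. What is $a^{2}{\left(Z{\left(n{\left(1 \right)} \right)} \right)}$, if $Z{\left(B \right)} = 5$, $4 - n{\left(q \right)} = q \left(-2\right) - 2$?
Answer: $25$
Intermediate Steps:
$n{\left(q \right)} = 6 + 2 q$ ($n{\left(q \right)} = 4 - \left(q \left(-2\right) - 2\right) = 4 - \left(- 2 q - 2\right) = 4 - \left(-2 - 2 q\right) = 4 + \left(2 + 2 q\right) = 6 + 2 q$)
$a{\left(S \right)} = S^{2} - 4 S$
$a^{2}{\left(Z{\left(n{\left(1 \right)} \right)} \right)} = \left(5 \left(-4 + 5\right)\right)^{2} = \left(5 \cdot 1\right)^{2} = 5^{2} = 25$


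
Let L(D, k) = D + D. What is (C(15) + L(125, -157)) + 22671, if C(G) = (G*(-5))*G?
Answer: 21796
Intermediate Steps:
L(D, k) = 2*D
C(G) = -5*G² (C(G) = (-5*G)*G = -5*G²)
(C(15) + L(125, -157)) + 22671 = (-5*15² + 2*125) + 22671 = (-5*225 + 250) + 22671 = (-1125 + 250) + 22671 = -875 + 22671 = 21796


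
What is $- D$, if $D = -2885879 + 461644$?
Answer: $2424235$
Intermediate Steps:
$D = -2424235$
$- D = \left(-1\right) \left(-2424235\right) = 2424235$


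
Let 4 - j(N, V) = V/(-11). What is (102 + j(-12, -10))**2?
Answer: 1336336/121 ≈ 11044.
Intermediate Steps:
j(N, V) = 4 + V/11 (j(N, V) = 4 - V/(-11) = 4 - V*(-1)/11 = 4 - (-1)*V/11 = 4 + V/11)
(102 + j(-12, -10))**2 = (102 + (4 + (1/11)*(-10)))**2 = (102 + (4 - 10/11))**2 = (102 + 34/11)**2 = (1156/11)**2 = 1336336/121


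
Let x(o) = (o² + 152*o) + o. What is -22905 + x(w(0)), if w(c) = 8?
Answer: -21617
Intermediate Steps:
x(o) = o² + 153*o
-22905 + x(w(0)) = -22905 + 8*(153 + 8) = -22905 + 8*161 = -22905 + 1288 = -21617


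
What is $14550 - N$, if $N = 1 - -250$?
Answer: $14299$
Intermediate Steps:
$N = 251$ ($N = 1 + 250 = 251$)
$14550 - N = 14550 - 251 = 14299$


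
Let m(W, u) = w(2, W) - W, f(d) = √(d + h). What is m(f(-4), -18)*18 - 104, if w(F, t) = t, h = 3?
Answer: -104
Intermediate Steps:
f(d) = √(3 + d) (f(d) = √(d + 3) = √(3 + d))
m(W, u) = 0 (m(W, u) = W - W = 0)
m(f(-4), -18)*18 - 104 = 0*18 - 104 = 0 - 104 = -104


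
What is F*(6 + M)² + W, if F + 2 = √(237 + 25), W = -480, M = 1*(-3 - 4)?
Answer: -482 + √262 ≈ -465.81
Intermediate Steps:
M = -7 (M = 1*(-7) = -7)
F = -2 + √262 (F = -2 + √(237 + 25) = -2 + √262 ≈ 14.186)
F*(6 + M)² + W = (-2 + √262)*(6 - 7)² - 480 = (-2 + √262)*(-1)² - 480 = (-2 + √262)*1 - 480 = (-2 + √262) - 480 = -482 + √262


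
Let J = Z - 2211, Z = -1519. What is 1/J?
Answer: -1/3730 ≈ -0.00026810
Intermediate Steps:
J = -3730 (J = -1519 - 2211 = -3730)
1/J = 1/(-3730) = -1/3730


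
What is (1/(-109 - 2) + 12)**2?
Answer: 1771561/12321 ≈ 143.78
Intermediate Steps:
(1/(-109 - 2) + 12)**2 = (1/(-111) + 12)**2 = (-1/111 + 12)**2 = (1331/111)**2 = 1771561/12321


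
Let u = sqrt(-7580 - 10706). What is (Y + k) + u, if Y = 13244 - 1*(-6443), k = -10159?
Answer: 9528 + I*sqrt(18286) ≈ 9528.0 + 135.23*I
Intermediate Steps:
u = I*sqrt(18286) (u = sqrt(-18286) = I*sqrt(18286) ≈ 135.23*I)
Y = 19687 (Y = 13244 + 6443 = 19687)
(Y + k) + u = (19687 - 10159) + I*sqrt(18286) = 9528 + I*sqrt(18286)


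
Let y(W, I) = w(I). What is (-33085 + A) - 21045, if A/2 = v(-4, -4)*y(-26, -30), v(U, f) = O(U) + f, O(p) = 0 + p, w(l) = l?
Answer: -53650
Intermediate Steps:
y(W, I) = I
O(p) = p
v(U, f) = U + f
A = 480 (A = 2*((-4 - 4)*(-30)) = 2*(-8*(-30)) = 2*240 = 480)
(-33085 + A) - 21045 = (-33085 + 480) - 21045 = -32605 - 21045 = -53650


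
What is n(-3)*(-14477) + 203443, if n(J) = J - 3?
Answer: 290305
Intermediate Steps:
n(J) = -3 + J
n(-3)*(-14477) + 203443 = (-3 - 3)*(-14477) + 203443 = -6*(-14477) + 203443 = 86862 + 203443 = 290305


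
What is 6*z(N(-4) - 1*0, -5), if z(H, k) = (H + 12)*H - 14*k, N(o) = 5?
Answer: 930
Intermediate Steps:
z(H, k) = -14*k + H*(12 + H) (z(H, k) = (12 + H)*H - 14*k = H*(12 + H) - 14*k = -14*k + H*(12 + H))
6*z(N(-4) - 1*0, -5) = 6*((5 - 1*0)² - 14*(-5) + 12*(5 - 1*0)) = 6*((5 + 0)² + 70 + 12*(5 + 0)) = 6*(5² + 70 + 12*5) = 6*(25 + 70 + 60) = 6*155 = 930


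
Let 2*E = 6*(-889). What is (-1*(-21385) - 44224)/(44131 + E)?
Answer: -22839/41464 ≈ -0.55082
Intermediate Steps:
E = -2667 (E = (6*(-889))/2 = (1/2)*(-5334) = -2667)
(-1*(-21385) - 44224)/(44131 + E) = (-1*(-21385) - 44224)/(44131 - 2667) = (21385 - 44224)/41464 = -22839*1/41464 = -22839/41464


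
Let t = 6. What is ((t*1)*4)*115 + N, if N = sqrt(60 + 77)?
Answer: 2760 + sqrt(137) ≈ 2771.7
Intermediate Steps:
N = sqrt(137) ≈ 11.705
((t*1)*4)*115 + N = ((6*1)*4)*115 + sqrt(137) = (6*4)*115 + sqrt(137) = 24*115 + sqrt(137) = 2760 + sqrt(137)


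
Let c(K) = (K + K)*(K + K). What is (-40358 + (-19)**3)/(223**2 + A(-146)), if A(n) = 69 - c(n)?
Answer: 15739/11822 ≈ 1.3313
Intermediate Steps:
c(K) = 4*K**2 (c(K) = (2*K)*(2*K) = 4*K**2)
A(n) = 69 - 4*n**2
(-40358 + (-19)**3)/(223**2 + A(-146)) = (-40358 + (-19)**3)/(223**2 + (69 - 4*(-146)**2)) = (-40358 - 6859)/(49729 + (69 - 4*21316)) = -47217/(49729 + (69 - 85264)) = -47217/(49729 - 85195) = -47217/(-35466) = -47217*(-1/35466) = 15739/11822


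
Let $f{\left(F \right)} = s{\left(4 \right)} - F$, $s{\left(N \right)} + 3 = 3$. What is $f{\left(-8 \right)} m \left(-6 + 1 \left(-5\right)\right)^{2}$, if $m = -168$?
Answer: $-162624$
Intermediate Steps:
$s{\left(N \right)} = 0$ ($s{\left(N \right)} = -3 + 3 = 0$)
$f{\left(F \right)} = - F$ ($f{\left(F \right)} = 0 - F = - F$)
$f{\left(-8 \right)} m \left(-6 + 1 \left(-5\right)\right)^{2} = \left(-1\right) \left(-8\right) \left(-168\right) \left(-6 + 1 \left(-5\right)\right)^{2} = 8 \left(-168\right) \left(-6 - 5\right)^{2} = - 1344 \left(-11\right)^{2} = \left(-1344\right) 121 = -162624$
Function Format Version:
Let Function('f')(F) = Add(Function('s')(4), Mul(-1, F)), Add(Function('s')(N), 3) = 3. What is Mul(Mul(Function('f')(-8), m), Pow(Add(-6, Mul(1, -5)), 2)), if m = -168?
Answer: -162624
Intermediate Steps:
Function('s')(N) = 0 (Function('s')(N) = Add(-3, 3) = 0)
Function('f')(F) = Mul(-1, F) (Function('f')(F) = Add(0, Mul(-1, F)) = Mul(-1, F))
Mul(Mul(Function('f')(-8), m), Pow(Add(-6, Mul(1, -5)), 2)) = Mul(Mul(Mul(-1, -8), -168), Pow(Add(-6, Mul(1, -5)), 2)) = Mul(Mul(8, -168), Pow(Add(-6, -5), 2)) = Mul(-1344, Pow(-11, 2)) = Mul(-1344, 121) = -162624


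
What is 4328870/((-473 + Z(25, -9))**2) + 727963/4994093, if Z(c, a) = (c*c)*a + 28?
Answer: 4844050330361/18400685717570 ≈ 0.26325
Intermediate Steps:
Z(c, a) = 28 + a*c**2 (Z(c, a) = c**2*a + 28 = a*c**2 + 28 = 28 + a*c**2)
4328870/((-473 + Z(25, -9))**2) + 727963/4994093 = 4328870/((-473 + (28 - 9*25**2))**2) + 727963/4994093 = 4328870/((-473 + (28 - 9*625))**2) + 727963*(1/4994093) = 4328870/((-473 + (28 - 5625))**2) + 727963/4994093 = 4328870/((-473 - 5597)**2) + 727963/4994093 = 4328870/((-6070)**2) + 727963/4994093 = 4328870/36844900 + 727963/4994093 = 4328870*(1/36844900) + 727963/4994093 = 432887/3684490 + 727963/4994093 = 4844050330361/18400685717570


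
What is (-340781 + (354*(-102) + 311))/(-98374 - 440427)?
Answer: 376578/538801 ≈ 0.69892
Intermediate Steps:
(-340781 + (354*(-102) + 311))/(-98374 - 440427) = (-340781 + (-36108 + 311))/(-538801) = (-340781 - 35797)*(-1/538801) = -376578*(-1/538801) = 376578/538801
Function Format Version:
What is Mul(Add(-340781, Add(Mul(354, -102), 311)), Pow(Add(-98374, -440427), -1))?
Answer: Rational(376578, 538801) ≈ 0.69892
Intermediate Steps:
Mul(Add(-340781, Add(Mul(354, -102), 311)), Pow(Add(-98374, -440427), -1)) = Mul(Add(-340781, Add(-36108, 311)), Pow(-538801, -1)) = Mul(Add(-340781, -35797), Rational(-1, 538801)) = Mul(-376578, Rational(-1, 538801)) = Rational(376578, 538801)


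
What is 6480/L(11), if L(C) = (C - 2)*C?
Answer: 720/11 ≈ 65.455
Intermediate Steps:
L(C) = C*(-2 + C) (L(C) = (-2 + C)*C = C*(-2 + C))
6480/L(11) = 6480/((11*(-2 + 11))) = 6480/((11*9)) = 6480/99 = 6480*(1/99) = 720/11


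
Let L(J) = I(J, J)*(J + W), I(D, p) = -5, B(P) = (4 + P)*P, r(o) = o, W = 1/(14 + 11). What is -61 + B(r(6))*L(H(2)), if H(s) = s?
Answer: -673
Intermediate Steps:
W = 1/25 ≈ 0.040000
B(P) = P*(4 + P)
L(J) = -1/5 - 5*J (L(J) = -5*(J + 1/25) = -5*(1/25 + J) = -1/5 - 5*J)
-61 + B(r(6))*L(H(2)) = -61 + (6*(4 + 6))*(-1/5 - 5*2) = -61 + (6*10)*(-1/5 - 10) = -61 + 60*(-51/5) = -61 - 612 = -673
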